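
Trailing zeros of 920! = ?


floor(920/5) = 184
floor(920/25) = 36
floor(920/125) = 7
floor(920/625) = 1
Total = 228

228 trailing zeros


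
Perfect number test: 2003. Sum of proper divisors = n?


Proper divisors of 2003: 1
Sum = 1 = 1

No, 2003 is not perfect (1 ≠ 2003)


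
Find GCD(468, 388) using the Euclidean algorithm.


468 = 1 * 388 + 80
388 = 4 * 80 + 68
80 = 1 * 68 + 12
68 = 5 * 12 + 8
12 = 1 * 8 + 4
8 = 2 * 4 + 0
GCD = 4


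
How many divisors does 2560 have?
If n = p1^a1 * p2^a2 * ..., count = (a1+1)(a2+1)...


2560 = 2^9 × 5^1
d(2560) = (9+1) × (1+1) = 20

20 divisors


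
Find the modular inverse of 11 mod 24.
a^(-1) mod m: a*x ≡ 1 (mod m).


Use the extended Euclidean algorithm on (24, 11); each row r = 24*s + 11*t:
r=24, s=1, t=0
r=11, s=0, t=1
q=2: r=2, s=1, t=-2   [24*(1) + 11*(-2) = 2]
q=5: r=1, s=-5, t=11   [24*(-5) + 11*(11) = 1]
q=2: r=0, s=11, t=-24   [24*(11) + 11*(-24) = 0]
GCD = 1 with t = 11, so 11*(11) ≡ 1 (mod 24)
Inverse = 11 mod 24 = 11
Check: 11 * 11 = 121 ≡ 1 (mod 24)

11^(-1) ≡ 11 (mod 24)


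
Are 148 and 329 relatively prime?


Euclidean algorithm:
329 = 2 * 148 + 33
148 = 4 * 33 + 16
33 = 2 * 16 + 1
16 = 16 * 1 + 0
GCD(148, 329) = 1

Yes, coprime (GCD = 1)


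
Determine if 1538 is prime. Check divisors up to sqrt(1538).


1538 / 2 = 769 (exact division)
1538 is NOT prime.

No, 1538 is not prime


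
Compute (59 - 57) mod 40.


59 - 57 = 2
2 mod 40 = 2


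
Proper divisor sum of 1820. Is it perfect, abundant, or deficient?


Proper divisors: 1, 2, 4, 5, 7, 10, 13, 14, 20, 26, 28, 35, 52, 65, 70, 91, 130, 140, 182, 260, 364, 455, 910
Sum = 1 + 2 + 4 + 5 + 7 + 10 + 13 + 14 + 20 + 26 + 28 + 35 + 52 + 65 + 70 + 91 + 130 + 140 + 182 + 260 + 364 + 455 + 910 = 2884
2884 > 1820 → abundant

s(1820) = 2884 (abundant)


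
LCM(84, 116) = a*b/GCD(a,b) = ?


GCD(84, 116) = 4
LCM = 84*116/4 = 9744/4 = 2436

LCM = 2436


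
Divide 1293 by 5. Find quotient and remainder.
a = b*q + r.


1293 = 5 * 258 + 3
Check: 1290 + 3 = 1293

q = 258, r = 3


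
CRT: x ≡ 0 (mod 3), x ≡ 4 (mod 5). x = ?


M = 3*5 = 15
M1 = M/3 = 5, M2 = M/5 = 3
M1^(-1) mod 3 = 2, M2^(-1) mod 5 = 2
x = 0*5*2 + 4*3*2 = 24
24 mod 15 = 9
Check: 9 mod 3 = 0 ✓, 9 mod 5 = 4 ✓

x ≡ 9 (mod 15)


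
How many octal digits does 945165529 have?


945165529 in base 8 = 7025412331
Number of digits = 10

10 digits (base 8)


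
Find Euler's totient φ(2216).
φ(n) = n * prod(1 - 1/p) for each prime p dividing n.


2216 = 2^3 × 277
Prime factors: 2, 277
φ(2216) = 2216 × (1-1/2) × (1-1/277)
= 2216 × 1/2 × 276/277 = 1104

φ(2216) = 1104


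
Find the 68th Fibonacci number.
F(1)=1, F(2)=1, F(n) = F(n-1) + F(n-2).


Sequence: 1, 1, 2, 3, 5, 8, 13, 21, 34, 55, 89, 144, 233, 377, 610, 987, 1597, 2584, 4181, 6765, 10946, 17711, 28657, 46368, 75025, 121393, 196418, 317811, 514229, 832040, 1346269, 2178309, 3524578, 5702887, 9227465, 14930352, 24157817, 39088169, 63245986, 102334155, 165580141, 267914296, 433494437, 701408733, 1134903170, 1836311903, 2971215073, 4807526976, 7778742049, 12586269025, 20365011074, 32951280099, 53316291173, 86267571272, 139583862445, 225851433717, 365435296162, 591286729879, 956722026041, 1548008755920, 2504730781961, 4052739537881, 6557470319842, 10610209857723, 17167680177565, 27777890035288, 44945570212853, 72723460248141
F(68) = 72723460248141


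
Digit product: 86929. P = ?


8 × 6 × 9 × 2 × 9 = 7776


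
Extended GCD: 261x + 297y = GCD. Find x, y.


Tabular extended Euclidean (each row: r = 261*s + 297*t):
r=261, s=1, t=0
r=297, s=0, t=1
q=0: r=261, s=1, t=0   [261*(1) + 297*(0) = 261]
q=1: r=36, s=-1, t=1   [261*(-1) + 297*(1) = 36]
q=7: r=9, s=8, t=-7   [261*(8) + 297*(-7) = 9]
q=4: r=0, s=-33, t=29   [261*(-33) + 297*(29) = 0]
GCD = 9; from the row with r=9: x=8, y=-7
Check: 261*(8) + 297*(-7) = 2088 - 2079 = 9

GCD = 9, x = 8, y = -7


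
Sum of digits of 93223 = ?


9 + 3 + 2 + 2 + 3 = 19


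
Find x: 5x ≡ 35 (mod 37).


GCD(5, 37) = 1, unique solution
a^(-1) mod 37 = 15
x = 15 * 35 mod 37 = 7

x ≡ 7 (mod 37)


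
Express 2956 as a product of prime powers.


2956 / 2 = 1478
1478 / 2 = 739
739 / 739 = 1
2956 = 2^2 × 739


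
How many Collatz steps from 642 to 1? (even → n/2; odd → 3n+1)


642 → 321 → 964 → 482 → 241 → 724 → 362 → 181 → 544 → 272 → 136 → 68 → 34 → 17 → 52 → 26 → 13 → 40 → 20 → 10 → 5 → 16 → 8 → 4 → 2 → 1
Total steps = 25

25 steps


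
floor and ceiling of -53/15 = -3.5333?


-53/15 = -3.5333
floor = -4
ceil = -3

floor = -4, ceil = -3


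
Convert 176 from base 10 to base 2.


176 (base 10) = 176 (decimal)
176 (decimal) = 10110000 (base 2)


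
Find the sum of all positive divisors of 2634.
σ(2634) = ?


Divisors of 2634: 1, 2, 3, 6, 439, 878, 1317, 2634
Sum = 1 + 2 + 3 + 6 + 439 + 878 + 1317 + 2634 = 5280

σ(2634) = 5280


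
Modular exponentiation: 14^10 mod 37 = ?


14^1 mod 37 = 14
14^2 mod 37 = 11
14^3 mod 37 = 6
14^4 mod 37 = 10
14^5 mod 37 = 29
14^6 mod 37 = 36
14^7 mod 37 = 23
14^8 mod 37 = 26
14^9 mod 37 = 31
14^10 mod 37 = 27


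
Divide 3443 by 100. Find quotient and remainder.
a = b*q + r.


3443 = 100 * 34 + 43
Check: 3400 + 43 = 3443

q = 34, r = 43


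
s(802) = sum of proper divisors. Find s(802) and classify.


Proper divisors: 1, 2, 401
Sum = 1 + 2 + 401 = 404
404 < 802 → deficient

s(802) = 404 (deficient)


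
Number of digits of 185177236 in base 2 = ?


185177236 in base 2 = 1011000010011001010010010100
Number of digits = 28

28 digits (base 2)


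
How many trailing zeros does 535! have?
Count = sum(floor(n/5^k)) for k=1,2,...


floor(535/5) = 107
floor(535/25) = 21
floor(535/125) = 4
Total = 132

132 trailing zeros


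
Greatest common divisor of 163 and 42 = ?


163 = 3 * 42 + 37
42 = 1 * 37 + 5
37 = 7 * 5 + 2
5 = 2 * 2 + 1
2 = 2 * 1 + 0
GCD = 1


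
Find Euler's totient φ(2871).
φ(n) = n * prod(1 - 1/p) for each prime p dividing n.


2871 = 3^2 × 11 × 29
Prime factors: 3, 11, 29
φ(2871) = 2871 × (1-1/3) × (1-1/11) × (1-1/29)
= 2871 × 2/3 × 10/11 × 28/29 = 1680

φ(2871) = 1680


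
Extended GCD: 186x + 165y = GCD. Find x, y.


Tabular extended Euclidean (each row: r = 186*s + 165*t):
r=186, s=1, t=0
r=165, s=0, t=1
q=1: r=21, s=1, t=-1   [186*(1) + 165*(-1) = 21]
q=7: r=18, s=-7, t=8   [186*(-7) + 165*(8) = 18]
q=1: r=3, s=8, t=-9   [186*(8) + 165*(-9) = 3]
q=6: r=0, s=-55, t=62   [186*(-55) + 165*(62) = 0]
GCD = 3; from the row with r=3: x=8, y=-9
Check: 186*(8) + 165*(-9) = 1488 - 1485 = 3

GCD = 3, x = 8, y = -9


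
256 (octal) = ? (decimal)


256 (base 8) = 174 (decimal)
174 (decimal) = 174 (base 10)


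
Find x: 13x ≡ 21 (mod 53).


GCD(13, 53) = 1, unique solution
a^(-1) mod 53 = 49
x = 49 * 21 mod 53 = 22

x ≡ 22 (mod 53)


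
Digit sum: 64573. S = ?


6 + 4 + 5 + 7 + 3 = 25


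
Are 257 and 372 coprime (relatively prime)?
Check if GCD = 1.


Euclidean algorithm:
372 = 1 * 257 + 115
257 = 2 * 115 + 27
115 = 4 * 27 + 7
27 = 3 * 7 + 6
7 = 1 * 6 + 1
6 = 6 * 1 + 0
GCD(257, 372) = 1

Yes, coprime (GCD = 1)


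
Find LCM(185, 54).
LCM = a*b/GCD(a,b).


GCD(185, 54) = 1
LCM = 185*54/1 = 9990/1 = 9990

LCM = 9990


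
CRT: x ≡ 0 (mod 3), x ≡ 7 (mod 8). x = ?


M = 3*8 = 24
M1 = M/3 = 8, M2 = M/8 = 3
M1^(-1) mod 3 = 2, M2^(-1) mod 8 = 3
x = 0*8*2 + 7*3*3 = 63
63 mod 24 = 15
Check: 15 mod 3 = 0 ✓, 15 mod 8 = 7 ✓

x ≡ 15 (mod 24)


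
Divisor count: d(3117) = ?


3117 = 3^1 × 1039^1
d(3117) = (1+1) × (1+1) = 4

4 divisors


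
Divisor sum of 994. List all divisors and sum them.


Divisors of 994: 1, 2, 7, 14, 71, 142, 497, 994
Sum = 1 + 2 + 7 + 14 + 71 + 142 + 497 + 994 = 1728

σ(994) = 1728


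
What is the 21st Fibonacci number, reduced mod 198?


F(k) mod 198 for k=1..21:
1, 1, 2, 3, 5, 8, 13, 21, 34, 55, 89, 144, 35, 179, 16, 195, 13, 10, 23, 33, 56
F(21) mod 198 = 56


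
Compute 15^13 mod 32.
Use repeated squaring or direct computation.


15^1 mod 32 = 15
15^2 mod 32 = 1
15^3 mod 32 = 15
15^4 mod 32 = 1
15^5 mod 32 = 15
15^6 mod 32 = 1
15^7 mod 32 = 15
15^8 mod 32 = 1
15^9 mod 32 = 15
15^10 mod 32 = 1
15^11 mod 32 = 15
15^12 mod 32 = 1
15^13 mod 32 = 15


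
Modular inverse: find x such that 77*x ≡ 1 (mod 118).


Use the extended Euclidean algorithm on (118, 77); each row r = 118*s + 77*t:
r=118, s=1, t=0
r=77, s=0, t=1
q=1: r=41, s=1, t=-1   [118*(1) + 77*(-1) = 41]
q=1: r=36, s=-1, t=2   [118*(-1) + 77*(2) = 36]
q=1: r=5, s=2, t=-3   [118*(2) + 77*(-3) = 5]
q=7: r=1, s=-15, t=23   [118*(-15) + 77*(23) = 1]
q=5: r=0, s=77, t=-118   [118*(77) + 77*(-118) = 0]
GCD = 1 with t = 23, so 77*(23) ≡ 1 (mod 118)
Inverse = 23 mod 118 = 23
Check: 77 * 23 = 1771 ≡ 1 (mod 118)

77^(-1) ≡ 23 (mod 118)


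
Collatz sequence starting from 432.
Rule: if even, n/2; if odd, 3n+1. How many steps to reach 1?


432 → 216 → 108 → 54 → 27 → 82 → 41 → 124 → 62 → 31 → 94 → 47 → 142 → 71 → 214 → 107 → 322 → 161 → 484 → 242 → 121 → 364 → 182 → 91 → 274 → 137 → 412 → 206 → 103 → 310 → 155 → 466 → 233 → 700 → 350 → 175 → 526 → 263 → 790 → 395 → 1186 → 593 → 1780 → 890 → 445 → 1336 → 668 → 334 → 167 → 502 → 251 → 754 → 377 → 1132 → 566 → 283 → 850 → 425 → 1276 → 638 → 319 → 958 → 479 → 1438 → 719 → 2158 → 1079 → 3238 → 1619 → 4858 → 2429 → 7288 → 3644 → 1822 → 911 → 2734 → 1367 → 4102 → 2051 → 6154 → 3077 → 9232 → 4616 → 2308 → 1154 → 577 → 1732 → 866 → 433 → 1300 → 650 → 325 → 976 → 488 → 244 → 122 → 61 → 184 → 92 → 46 → 23 → 70 → 35 → 106 → 53 → 160 → 80 → 40 → 20 → 10 → 5 → 16 → 8 → 4 → 2 → 1
Total steps = 115

115 steps


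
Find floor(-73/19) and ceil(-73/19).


-73/19 = -3.8421
floor = -4
ceil = -3

floor = -4, ceil = -3


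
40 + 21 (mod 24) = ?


40 + 21 = 61
61 mod 24 = 13


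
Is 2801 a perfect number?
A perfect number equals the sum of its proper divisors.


Proper divisors of 2801: 1
Sum = 1 = 1

No, 2801 is not perfect (1 ≠ 2801)


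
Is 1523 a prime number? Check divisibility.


Check divisors up to sqrt(1523) = 39.0256
No divisors found.
1523 is prime.

Yes, 1523 is prime


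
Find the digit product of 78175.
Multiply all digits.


7 × 8 × 1 × 7 × 5 = 1960


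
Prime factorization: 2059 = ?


2059 / 29 = 71
71 / 71 = 1
2059 = 29 × 71


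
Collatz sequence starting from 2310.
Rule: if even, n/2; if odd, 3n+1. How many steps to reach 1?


2310 → 1155 → 3466 → 1733 → 5200 → 2600 → 1300 → 650 → 325 → 976 → 488 → 244 → 122 → 61 → 184 → 92 → 46 → 23 → 70 → 35 → 106 → 53 → 160 → 80 → 40 → 20 → 10 → 5 → 16 → 8 → 4 → 2 → 1
Total steps = 32

32 steps


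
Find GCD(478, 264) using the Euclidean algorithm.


478 = 1 * 264 + 214
264 = 1 * 214 + 50
214 = 4 * 50 + 14
50 = 3 * 14 + 8
14 = 1 * 8 + 6
8 = 1 * 6 + 2
6 = 3 * 2 + 0
GCD = 2


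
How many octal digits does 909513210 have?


909513210 in base 8 = 6615410772
Number of digits = 10

10 digits (base 8)


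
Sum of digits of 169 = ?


1 + 6 + 9 = 16


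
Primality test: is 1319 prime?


Check divisors up to sqrt(1319) = 36.3180
No divisors found.
1319 is prime.

Yes, 1319 is prime


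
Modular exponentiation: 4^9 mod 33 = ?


4^1 mod 33 = 4
4^2 mod 33 = 16
4^3 mod 33 = 31
4^4 mod 33 = 25
4^5 mod 33 = 1
4^6 mod 33 = 4
4^7 mod 33 = 16
4^8 mod 33 = 31
4^9 mod 33 = 25


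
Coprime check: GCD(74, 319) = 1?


Euclidean algorithm:
319 = 4 * 74 + 23
74 = 3 * 23 + 5
23 = 4 * 5 + 3
5 = 1 * 3 + 2
3 = 1 * 2 + 1
2 = 2 * 1 + 0
GCD(74, 319) = 1

Yes, coprime (GCD = 1)


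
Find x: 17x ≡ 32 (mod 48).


GCD(17, 48) = 1, unique solution
a^(-1) mod 48 = 17
x = 17 * 32 mod 48 = 16

x ≡ 16 (mod 48)


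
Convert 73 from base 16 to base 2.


73 (base 16) = 115 (decimal)
115 (decimal) = 1110011 (base 2)


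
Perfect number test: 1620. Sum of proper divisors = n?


Proper divisors of 1620: 1, 2, 3, 4, 5, 6, 9, 10, 12, 15, 18, 20, 27, 30, 36, 45, 54, 60, 81, 90, 108, 135, 162, 180, 270, 324, 405, 540, 810
Sum = 1 + 2 + 3 + 4 + 5 + 6 + 9 + 10 + 12 + 15 + 18 + 20 + 27 + 30 + 36 + 45 + 54 + 60 + 81 + 90 + 108 + 135 + 162 + 180 + 270 + 324 + 405 + 540 + 810 = 3462

No, 1620 is not perfect (3462 ≠ 1620)


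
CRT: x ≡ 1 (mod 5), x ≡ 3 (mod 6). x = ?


M = 5*6 = 30
M1 = M/5 = 6, M2 = M/6 = 5
M1^(-1) mod 5 = 1, M2^(-1) mod 6 = 5
x = 1*6*1 + 3*5*5 = 81
81 mod 30 = 21
Check: 21 mod 5 = 1 ✓, 21 mod 6 = 3 ✓

x ≡ 21 (mod 30)


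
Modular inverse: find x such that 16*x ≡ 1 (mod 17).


Use the extended Euclidean algorithm on (17, 16); each row r = 17*s + 16*t:
r=17, s=1, t=0
r=16, s=0, t=1
q=1: r=1, s=1, t=-1   [17*(1) + 16*(-1) = 1]
q=16: r=0, s=-16, t=17   [17*(-16) + 16*(17) = 0]
GCD = 1 with t = -1, so 16*(-1) ≡ 1 (mod 17)
Inverse = -1 mod 17 = 16
Check: 16 * 16 = 256 ≡ 1 (mod 17)

16^(-1) ≡ 16 (mod 17)


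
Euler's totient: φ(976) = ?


976 = 2^4 × 61
Prime factors: 2, 61
φ(976) = 976 × (1-1/2) × (1-1/61)
= 976 × 1/2 × 60/61 = 480

φ(976) = 480


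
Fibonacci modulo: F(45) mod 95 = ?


F(k) mod 95 for k=1..45:
1, 1, 2, 3, 5, 8, 13, 21, 34, 55, 89, 49, 43, 92, 40, 37, 77, 19, 1, 20, 21, 41, 62, 8, 70, 78, 53, 36, 89, 30, 24, 54, 78, 37, 20, 57, 77, 39, 21, 60, 81, 46, 32, 78, 15
F(45) mod 95 = 15


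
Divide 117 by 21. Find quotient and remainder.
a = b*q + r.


117 = 21 * 5 + 12
Check: 105 + 12 = 117

q = 5, r = 12


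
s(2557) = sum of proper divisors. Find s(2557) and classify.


Proper divisors: 1
Sum = 1 = 1
1 < 2557 → deficient

s(2557) = 1 (deficient)


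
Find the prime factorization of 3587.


3587 / 17 = 211
211 / 211 = 1
3587 = 17 × 211


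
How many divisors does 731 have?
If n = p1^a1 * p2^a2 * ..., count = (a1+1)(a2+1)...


731 = 17^1 × 43^1
d(731) = (1+1) × (1+1) = 4

4 divisors


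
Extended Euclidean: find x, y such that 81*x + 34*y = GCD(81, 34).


Tabular extended Euclidean (each row: r = 81*s + 34*t):
r=81, s=1, t=0
r=34, s=0, t=1
q=2: r=13, s=1, t=-2   [81*(1) + 34*(-2) = 13]
q=2: r=8, s=-2, t=5   [81*(-2) + 34*(5) = 8]
q=1: r=5, s=3, t=-7   [81*(3) + 34*(-7) = 5]
q=1: r=3, s=-5, t=12   [81*(-5) + 34*(12) = 3]
q=1: r=2, s=8, t=-19   [81*(8) + 34*(-19) = 2]
q=1: r=1, s=-13, t=31   [81*(-13) + 34*(31) = 1]
q=2: r=0, s=34, t=-81   [81*(34) + 34*(-81) = 0]
GCD = 1; from the row with r=1: x=-13, y=31
Check: 81*(-13) + 34*(31) = -1053 + 1054 = 1

GCD = 1, x = -13, y = 31


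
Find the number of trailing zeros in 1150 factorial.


floor(1150/5) = 230
floor(1150/25) = 46
floor(1150/125) = 9
floor(1150/625) = 1
Total = 286

286 trailing zeros


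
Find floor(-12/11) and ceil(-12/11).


-12/11 = -1.0909
floor = -2
ceil = -1

floor = -2, ceil = -1


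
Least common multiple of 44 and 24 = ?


GCD(44, 24) = 4
LCM = 44*24/4 = 1056/4 = 264

LCM = 264


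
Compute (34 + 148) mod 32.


34 + 148 = 182
182 mod 32 = 22


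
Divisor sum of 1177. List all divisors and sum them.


Divisors of 1177: 1, 11, 107, 1177
Sum = 1 + 11 + 107 + 1177 = 1296

σ(1177) = 1296


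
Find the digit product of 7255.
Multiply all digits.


7 × 2 × 5 × 5 = 350


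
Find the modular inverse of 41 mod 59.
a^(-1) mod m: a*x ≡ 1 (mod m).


Use the extended Euclidean algorithm on (59, 41); each row r = 59*s + 41*t:
r=59, s=1, t=0
r=41, s=0, t=1
q=1: r=18, s=1, t=-1   [59*(1) + 41*(-1) = 18]
q=2: r=5, s=-2, t=3   [59*(-2) + 41*(3) = 5]
q=3: r=3, s=7, t=-10   [59*(7) + 41*(-10) = 3]
q=1: r=2, s=-9, t=13   [59*(-9) + 41*(13) = 2]
q=1: r=1, s=16, t=-23   [59*(16) + 41*(-23) = 1]
q=2: r=0, s=-41, t=59   [59*(-41) + 41*(59) = 0]
GCD = 1 with t = -23, so 41*(-23) ≡ 1 (mod 59)
Inverse = -23 mod 59 = 36
Check: 41 * 36 = 1476 ≡ 1 (mod 59)

41^(-1) ≡ 36 (mod 59)


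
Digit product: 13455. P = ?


1 × 3 × 4 × 5 × 5 = 300


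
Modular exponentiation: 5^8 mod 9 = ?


5^1 mod 9 = 5
5^2 mod 9 = 7
5^3 mod 9 = 8
5^4 mod 9 = 4
5^5 mod 9 = 2
5^6 mod 9 = 1
5^7 mod 9 = 5
5^8 mod 9 = 7


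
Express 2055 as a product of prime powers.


2055 / 3 = 685
685 / 5 = 137
137 / 137 = 1
2055 = 3 × 5 × 137


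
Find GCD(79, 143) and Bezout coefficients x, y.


Tabular extended Euclidean (each row: r = 79*s + 143*t):
r=79, s=1, t=0
r=143, s=0, t=1
q=0: r=79, s=1, t=0   [79*(1) + 143*(0) = 79]
q=1: r=64, s=-1, t=1   [79*(-1) + 143*(1) = 64]
q=1: r=15, s=2, t=-1   [79*(2) + 143*(-1) = 15]
q=4: r=4, s=-9, t=5   [79*(-9) + 143*(5) = 4]
q=3: r=3, s=29, t=-16   [79*(29) + 143*(-16) = 3]
q=1: r=1, s=-38, t=21   [79*(-38) + 143*(21) = 1]
q=3: r=0, s=143, t=-79   [79*(143) + 143*(-79) = 0]
GCD = 1; from the row with r=1: x=-38, y=21
Check: 79*(-38) + 143*(21) = -3002 + 3003 = 1

GCD = 1, x = -38, y = 21


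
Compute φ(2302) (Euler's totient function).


2302 = 2 × 1151
Prime factors: 2, 1151
φ(2302) = 2302 × (1-1/2) × (1-1/1151)
= 2302 × 1/2 × 1150/1151 = 1150

φ(2302) = 1150


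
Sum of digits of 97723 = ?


9 + 7 + 7 + 2 + 3 = 28


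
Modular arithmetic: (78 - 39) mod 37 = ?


78 - 39 = 39
39 mod 37 = 2


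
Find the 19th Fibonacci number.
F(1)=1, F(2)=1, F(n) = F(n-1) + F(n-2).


Sequence: 1, 1, 2, 3, 5, 8, 13, 21, 34, 55, 89, 144, 233, 377, 610, 987, 1597, 2584, 4181
F(19) = 4181


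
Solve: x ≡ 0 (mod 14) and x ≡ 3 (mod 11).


M = 14*11 = 154
M1 = M/14 = 11, M2 = M/11 = 14
M1^(-1) mod 14 = 9, M2^(-1) mod 11 = 4
x = 0*11*9 + 3*14*4 = 168
168 mod 154 = 14
Check: 14 mod 14 = 0 ✓, 14 mod 11 = 3 ✓

x ≡ 14 (mod 154)


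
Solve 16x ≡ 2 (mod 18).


GCD(16, 18) = 2 divides 2
Divide: 8x ≡ 1 (mod 9)
x ≡ 8 (mod 9)


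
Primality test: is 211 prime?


Check divisors up to sqrt(211) = 14.5258
No divisors found.
211 is prime.

Yes, 211 is prime


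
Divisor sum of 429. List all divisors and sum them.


Divisors of 429: 1, 3, 11, 13, 33, 39, 143, 429
Sum = 1 + 3 + 11 + 13 + 33 + 39 + 143 + 429 = 672

σ(429) = 672


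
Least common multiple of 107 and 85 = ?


GCD(107, 85) = 1
LCM = 107*85/1 = 9095/1 = 9095

LCM = 9095


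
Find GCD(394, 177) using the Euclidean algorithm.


394 = 2 * 177 + 40
177 = 4 * 40 + 17
40 = 2 * 17 + 6
17 = 2 * 6 + 5
6 = 1 * 5 + 1
5 = 5 * 1 + 0
GCD = 1


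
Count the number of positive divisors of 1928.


1928 = 2^3 × 241^1
d(1928) = (3+1) × (1+1) = 8

8 divisors


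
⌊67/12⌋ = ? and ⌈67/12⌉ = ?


67/12 = 5.5833
floor = 5
ceil = 6

floor = 5, ceil = 6


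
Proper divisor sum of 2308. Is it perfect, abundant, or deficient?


Proper divisors: 1, 2, 4, 577, 1154
Sum = 1 + 2 + 4 + 577 + 1154 = 1738
1738 < 2308 → deficient

s(2308) = 1738 (deficient)


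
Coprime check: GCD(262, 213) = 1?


Euclidean algorithm:
262 = 1 * 213 + 49
213 = 4 * 49 + 17
49 = 2 * 17 + 15
17 = 1 * 15 + 2
15 = 7 * 2 + 1
2 = 2 * 1 + 0
GCD(262, 213) = 1

Yes, coprime (GCD = 1)


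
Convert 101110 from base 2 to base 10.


101110 (base 2) = 46 (decimal)
46 (decimal) = 46 (base 10)


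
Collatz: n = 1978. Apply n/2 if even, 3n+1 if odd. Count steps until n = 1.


1978 → 989 → 2968 → 1484 → 742 → 371 → 1114 → 557 → 1672 → 836 → 418 → 209 → 628 → 314 → 157 → 472 → 236 → 118 → 59 → 178 → 89 → 268 → 134 → 67 → 202 → 101 → 304 → 152 → 76 → 38 → 19 → 58 → 29 → 88 → 44 → 22 → 11 → 34 → 17 → 52 → 26 → 13 → 40 → 20 → 10 → 5 → 16 → 8 → 4 → 2 → 1
Total steps = 50

50 steps


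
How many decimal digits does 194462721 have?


194462721 has 9 digits in base 10
floor(log10(194462721)) + 1 = floor(8.2888) + 1 = 9

9 digits (base 10)


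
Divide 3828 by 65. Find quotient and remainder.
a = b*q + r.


3828 = 65 * 58 + 58
Check: 3770 + 58 = 3828

q = 58, r = 58


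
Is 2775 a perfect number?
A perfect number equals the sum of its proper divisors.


Proper divisors of 2775: 1, 3, 5, 15, 25, 37, 75, 111, 185, 555, 925
Sum = 1 + 3 + 5 + 15 + 25 + 37 + 75 + 111 + 185 + 555 + 925 = 1937

No, 2775 is not perfect (1937 ≠ 2775)


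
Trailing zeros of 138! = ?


floor(138/5) = 27
floor(138/25) = 5
floor(138/125) = 1
Total = 33

33 trailing zeros


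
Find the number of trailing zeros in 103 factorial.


floor(103/5) = 20
floor(103/25) = 4
Total = 24

24 trailing zeros


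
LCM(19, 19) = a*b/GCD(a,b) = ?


GCD(19, 19) = 19
LCM = 19*19/19 = 361/19 = 19

LCM = 19


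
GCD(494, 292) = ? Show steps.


494 = 1 * 292 + 202
292 = 1 * 202 + 90
202 = 2 * 90 + 22
90 = 4 * 22 + 2
22 = 11 * 2 + 0
GCD = 2


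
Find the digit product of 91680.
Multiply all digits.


9 × 1 × 6 × 8 × 0 = 0


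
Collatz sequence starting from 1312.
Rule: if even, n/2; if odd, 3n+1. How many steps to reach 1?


1312 → 656 → 328 → 164 → 82 → 41 → 124 → 62 → 31 → 94 → 47 → 142 → 71 → 214 → 107 → 322 → 161 → 484 → 242 → 121 → 364 → 182 → 91 → 274 → 137 → 412 → 206 → 103 → 310 → 155 → 466 → 233 → 700 → 350 → 175 → 526 → 263 → 790 → 395 → 1186 → 593 → 1780 → 890 → 445 → 1336 → 668 → 334 → 167 → 502 → 251 → 754 → 377 → 1132 → 566 → 283 → 850 → 425 → 1276 → 638 → 319 → 958 → 479 → 1438 → 719 → 2158 → 1079 → 3238 → 1619 → 4858 → 2429 → 7288 → 3644 → 1822 → 911 → 2734 → 1367 → 4102 → 2051 → 6154 → 3077 → 9232 → 4616 → 2308 → 1154 → 577 → 1732 → 866 → 433 → 1300 → 650 → 325 → 976 → 488 → 244 → 122 → 61 → 184 → 92 → 46 → 23 → 70 → 35 → 106 → 53 → 160 → 80 → 40 → 20 → 10 → 5 → 16 → 8 → 4 → 2 → 1
Total steps = 114

114 steps


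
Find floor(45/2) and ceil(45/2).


45/2 = 22.5000
floor = 22
ceil = 23

floor = 22, ceil = 23


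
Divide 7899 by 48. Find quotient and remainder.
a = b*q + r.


7899 = 48 * 164 + 27
Check: 7872 + 27 = 7899

q = 164, r = 27


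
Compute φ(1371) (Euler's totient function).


1371 = 3 × 457
Prime factors: 3, 457
φ(1371) = 1371 × (1-1/3) × (1-1/457)
= 1371 × 2/3 × 456/457 = 912

φ(1371) = 912


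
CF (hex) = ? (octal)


CF (base 16) = 207 (decimal)
207 (decimal) = 317 (base 8)


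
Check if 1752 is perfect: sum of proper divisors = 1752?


Proper divisors of 1752: 1, 2, 3, 4, 6, 8, 12, 24, 73, 146, 219, 292, 438, 584, 876
Sum = 1 + 2 + 3 + 4 + 6 + 8 + 12 + 24 + 73 + 146 + 219 + 292 + 438 + 584 + 876 = 2688

No, 1752 is not perfect (2688 ≠ 1752)


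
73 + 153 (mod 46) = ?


73 + 153 = 226
226 mod 46 = 42


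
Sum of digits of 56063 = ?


5 + 6 + 0 + 6 + 3 = 20


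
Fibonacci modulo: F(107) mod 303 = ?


F(k) mod 303 for k=1..107:
1, 1, 2, 3, 5, 8, 13, 21, 34, 55, 89, 144, 233, 74, 4, 78, 82, 160, 242, 99, 38, 137, 175, 9, 184, 193, 74, 267, 38, 2, 40, 42, 82, 124, 206, 27, 233, 260, 190, 147, 34, 181, 215, 93, 5, 98, 103, 201, 1, 202, 203, 102, 2, 104, 106, 210, 13, 223, 236, 156, 89, 245, 31, 276, 4, 280, 284, 261, 242, 200, 139, 36, 175, 211, 83, 294, 74, 65, 139, 204, 40, 244, 284, 225, 206, 128, 31, 159, 190, 46, 236, 282, 215, 194, 106, 300, 103, 100, 203, 0, 203, 203, 103, 3, 106, 109, 215
F(107) mod 303 = 215


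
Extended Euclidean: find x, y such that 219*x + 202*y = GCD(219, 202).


Tabular extended Euclidean (each row: r = 219*s + 202*t):
r=219, s=1, t=0
r=202, s=0, t=1
q=1: r=17, s=1, t=-1   [219*(1) + 202*(-1) = 17]
q=11: r=15, s=-11, t=12   [219*(-11) + 202*(12) = 15]
q=1: r=2, s=12, t=-13   [219*(12) + 202*(-13) = 2]
q=7: r=1, s=-95, t=103   [219*(-95) + 202*(103) = 1]
q=2: r=0, s=202, t=-219   [219*(202) + 202*(-219) = 0]
GCD = 1; from the row with r=1: x=-95, y=103
Check: 219*(-95) + 202*(103) = -20805 + 20806 = 1

GCD = 1, x = -95, y = 103


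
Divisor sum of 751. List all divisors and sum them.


Divisors of 751: 1, 751
Sum = 1 + 751 = 752

σ(751) = 752


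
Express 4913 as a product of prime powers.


4913 / 17 = 289
289 / 17 = 17
17 / 17 = 1
4913 = 17^3


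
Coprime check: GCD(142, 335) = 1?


Euclidean algorithm:
335 = 2 * 142 + 51
142 = 2 * 51 + 40
51 = 1 * 40 + 11
40 = 3 * 11 + 7
11 = 1 * 7 + 4
7 = 1 * 4 + 3
4 = 1 * 3 + 1
3 = 3 * 1 + 0
GCD(142, 335) = 1

Yes, coprime (GCD = 1)


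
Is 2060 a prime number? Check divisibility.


2060 / 2 = 1030 (exact division)
2060 is NOT prime.

No, 2060 is not prime


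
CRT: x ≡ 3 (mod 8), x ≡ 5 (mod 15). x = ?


M = 8*15 = 120
M1 = M/8 = 15, M2 = M/15 = 8
M1^(-1) mod 8 = 7, M2^(-1) mod 15 = 2
x = 3*15*7 + 5*8*2 = 395
395 mod 120 = 35
Check: 35 mod 8 = 3 ✓, 35 mod 15 = 5 ✓

x ≡ 35 (mod 120)


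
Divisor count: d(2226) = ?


2226 = 2^1 × 3^1 × 7^1 × 53^1
d(2226) = (1+1) × (1+1) × (1+1) × (1+1) = 16

16 divisors


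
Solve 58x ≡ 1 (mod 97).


GCD(58, 97) = 1, unique solution
a^(-1) mod 97 = 92
x = 92 * 1 mod 97 = 92

x ≡ 92 (mod 97)


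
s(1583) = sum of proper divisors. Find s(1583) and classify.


Proper divisors: 1
Sum = 1 = 1
1 < 1583 → deficient

s(1583) = 1 (deficient)


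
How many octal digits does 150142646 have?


150142646 in base 8 = 1074577266
Number of digits = 10

10 digits (base 8)


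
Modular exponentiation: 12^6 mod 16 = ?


12^1 mod 16 = 12
12^2 mod 16 = 0
12^3 mod 16 = 0
12^4 mod 16 = 0
12^5 mod 16 = 0
12^6 mod 16 = 0


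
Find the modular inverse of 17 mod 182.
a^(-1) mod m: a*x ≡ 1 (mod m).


Use the extended Euclidean algorithm on (182, 17); each row r = 182*s + 17*t:
r=182, s=1, t=0
r=17, s=0, t=1
q=10: r=12, s=1, t=-10   [182*(1) + 17*(-10) = 12]
q=1: r=5, s=-1, t=11   [182*(-1) + 17*(11) = 5]
q=2: r=2, s=3, t=-32   [182*(3) + 17*(-32) = 2]
q=2: r=1, s=-7, t=75   [182*(-7) + 17*(75) = 1]
q=2: r=0, s=17, t=-182   [182*(17) + 17*(-182) = 0]
GCD = 1 with t = 75, so 17*(75) ≡ 1 (mod 182)
Inverse = 75 mod 182 = 75
Check: 17 * 75 = 1275 ≡ 1 (mod 182)

17^(-1) ≡ 75 (mod 182)


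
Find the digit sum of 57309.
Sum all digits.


5 + 7 + 3 + 0 + 9 = 24


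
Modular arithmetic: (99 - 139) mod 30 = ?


99 - 139 = -40
-40 mod 30 = 20


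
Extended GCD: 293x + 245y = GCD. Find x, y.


Tabular extended Euclidean (each row: r = 293*s + 245*t):
r=293, s=1, t=0
r=245, s=0, t=1
q=1: r=48, s=1, t=-1   [293*(1) + 245*(-1) = 48]
q=5: r=5, s=-5, t=6   [293*(-5) + 245*(6) = 5]
q=9: r=3, s=46, t=-55   [293*(46) + 245*(-55) = 3]
q=1: r=2, s=-51, t=61   [293*(-51) + 245*(61) = 2]
q=1: r=1, s=97, t=-116   [293*(97) + 245*(-116) = 1]
q=2: r=0, s=-245, t=293   [293*(-245) + 245*(293) = 0]
GCD = 1; from the row with r=1: x=97, y=-116
Check: 293*(97) + 245*(-116) = 28421 - 28420 = 1

GCD = 1, x = 97, y = -116


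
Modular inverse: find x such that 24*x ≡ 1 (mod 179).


Use the extended Euclidean algorithm on (179, 24); each row r = 179*s + 24*t:
r=179, s=1, t=0
r=24, s=0, t=1
q=7: r=11, s=1, t=-7   [179*(1) + 24*(-7) = 11]
q=2: r=2, s=-2, t=15   [179*(-2) + 24*(15) = 2]
q=5: r=1, s=11, t=-82   [179*(11) + 24*(-82) = 1]
q=2: r=0, s=-24, t=179   [179*(-24) + 24*(179) = 0]
GCD = 1 with t = -82, so 24*(-82) ≡ 1 (mod 179)
Inverse = -82 mod 179 = 97
Check: 24 * 97 = 2328 ≡ 1 (mod 179)

24^(-1) ≡ 97 (mod 179)


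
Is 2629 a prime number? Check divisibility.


2629 / 11 = 239 (exact division)
2629 is NOT prime.

No, 2629 is not prime


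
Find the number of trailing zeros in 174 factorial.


floor(174/5) = 34
floor(174/25) = 6
floor(174/125) = 1
Total = 41

41 trailing zeros


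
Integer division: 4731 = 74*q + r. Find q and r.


4731 = 74 * 63 + 69
Check: 4662 + 69 = 4731

q = 63, r = 69


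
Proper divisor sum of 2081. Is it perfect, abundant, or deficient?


Proper divisors: 1
Sum = 1 = 1
1 < 2081 → deficient

s(2081) = 1 (deficient)


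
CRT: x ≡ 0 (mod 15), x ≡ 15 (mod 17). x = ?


M = 15*17 = 255
M1 = M/15 = 17, M2 = M/17 = 15
M1^(-1) mod 15 = 8, M2^(-1) mod 17 = 8
x = 0*17*8 + 15*15*8 = 1800
1800 mod 255 = 15
Check: 15 mod 15 = 0 ✓, 15 mod 17 = 15 ✓

x ≡ 15 (mod 255)


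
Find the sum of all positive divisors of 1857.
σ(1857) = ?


Divisors of 1857: 1, 3, 619, 1857
Sum = 1 + 3 + 619 + 1857 = 2480

σ(1857) = 2480


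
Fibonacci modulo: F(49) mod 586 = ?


F(k) mod 586 for k=1..49:
1, 1, 2, 3, 5, 8, 13, 21, 34, 55, 89, 144, 233, 377, 24, 401, 425, 240, 79, 319, 398, 131, 529, 74, 17, 91, 108, 199, 307, 506, 227, 147, 374, 521, 309, 244, 553, 211, 178, 389, 567, 370, 351, 135, 486, 35, 521, 556, 491
F(49) mod 586 = 491


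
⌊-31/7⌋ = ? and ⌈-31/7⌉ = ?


-31/7 = -4.4286
floor = -5
ceil = -4

floor = -5, ceil = -4


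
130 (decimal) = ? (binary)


130 (base 10) = 130 (decimal)
130 (decimal) = 10000010 (base 2)


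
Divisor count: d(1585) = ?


1585 = 5^1 × 317^1
d(1585) = (1+1) × (1+1) = 4

4 divisors


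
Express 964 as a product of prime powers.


964 / 2 = 482
482 / 2 = 241
241 / 241 = 1
964 = 2^2 × 241


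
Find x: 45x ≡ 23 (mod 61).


GCD(45, 61) = 1, unique solution
a^(-1) mod 61 = 19
x = 19 * 23 mod 61 = 10

x ≡ 10 (mod 61)


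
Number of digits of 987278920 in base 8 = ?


987278920 in base 8 = 7266127110
Number of digits = 10

10 digits (base 8)


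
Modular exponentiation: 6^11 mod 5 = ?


6^1 mod 5 = 1
6^2 mod 5 = 1
6^3 mod 5 = 1
6^4 mod 5 = 1
6^5 mod 5 = 1
6^6 mod 5 = 1
6^7 mod 5 = 1
6^8 mod 5 = 1
6^9 mod 5 = 1
6^10 mod 5 = 1
6^11 mod 5 = 1


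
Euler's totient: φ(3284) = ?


3284 = 2^2 × 821
Prime factors: 2, 821
φ(3284) = 3284 × (1-1/2) × (1-1/821)
= 3284 × 1/2 × 820/821 = 1640

φ(3284) = 1640


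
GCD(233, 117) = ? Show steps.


233 = 1 * 117 + 116
117 = 1 * 116 + 1
116 = 116 * 1 + 0
GCD = 1


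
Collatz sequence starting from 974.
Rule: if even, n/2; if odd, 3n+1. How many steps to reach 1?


974 → 487 → 1462 → 731 → 2194 → 1097 → 3292 → 1646 → 823 → 2470 → 1235 → 3706 → 1853 → 5560 → 2780 → 1390 → 695 → 2086 → 1043 → 3130 → 1565 → 4696 → 2348 → 1174 → 587 → 1762 → 881 → 2644 → 1322 → 661 → 1984 → 992 → 496 → 248 → 124 → 62 → 31 → 94 → 47 → 142 → 71 → 214 → 107 → 322 → 161 → 484 → 242 → 121 → 364 → 182 → 91 → 274 → 137 → 412 → 206 → 103 → 310 → 155 → 466 → 233 → 700 → 350 → 175 → 526 → 263 → 790 → 395 → 1186 → 593 → 1780 → 890 → 445 → 1336 → 668 → 334 → 167 → 502 → 251 → 754 → 377 → 1132 → 566 → 283 → 850 → 425 → 1276 → 638 → 319 → 958 → 479 → 1438 → 719 → 2158 → 1079 → 3238 → 1619 → 4858 → 2429 → 7288 → 3644 → 1822 → 911 → 2734 → 1367 → 4102 → 2051 → 6154 → 3077 → 9232 → 4616 → 2308 → 1154 → 577 → 1732 → 866 → 433 → 1300 → 650 → 325 → 976 → 488 → 244 → 122 → 61 → 184 → 92 → 46 → 23 → 70 → 35 → 106 → 53 → 160 → 80 → 40 → 20 → 10 → 5 → 16 → 8 → 4 → 2 → 1
Total steps = 142

142 steps


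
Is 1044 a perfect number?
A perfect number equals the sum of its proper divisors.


Proper divisors of 1044: 1, 2, 3, 4, 6, 9, 12, 18, 29, 36, 58, 87, 116, 174, 261, 348, 522
Sum = 1 + 2 + 3 + 4 + 6 + 9 + 12 + 18 + 29 + 36 + 58 + 87 + 116 + 174 + 261 + 348 + 522 = 1686

No, 1044 is not perfect (1686 ≠ 1044)


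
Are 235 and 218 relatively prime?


Euclidean algorithm:
235 = 1 * 218 + 17
218 = 12 * 17 + 14
17 = 1 * 14 + 3
14 = 4 * 3 + 2
3 = 1 * 2 + 1
2 = 2 * 1 + 0
GCD(235, 218) = 1

Yes, coprime (GCD = 1)


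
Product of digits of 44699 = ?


4 × 4 × 6 × 9 × 9 = 7776


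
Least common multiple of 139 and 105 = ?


GCD(139, 105) = 1
LCM = 139*105/1 = 14595/1 = 14595

LCM = 14595


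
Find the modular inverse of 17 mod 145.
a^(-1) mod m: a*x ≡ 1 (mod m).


Use the extended Euclidean algorithm on (145, 17); each row r = 145*s + 17*t:
r=145, s=1, t=0
r=17, s=0, t=1
q=8: r=9, s=1, t=-8   [145*(1) + 17*(-8) = 9]
q=1: r=8, s=-1, t=9   [145*(-1) + 17*(9) = 8]
q=1: r=1, s=2, t=-17   [145*(2) + 17*(-17) = 1]
q=8: r=0, s=-17, t=145   [145*(-17) + 17*(145) = 0]
GCD = 1 with t = -17, so 17*(-17) ≡ 1 (mod 145)
Inverse = -17 mod 145 = 128
Check: 17 * 128 = 2176 ≡ 1 (mod 145)

17^(-1) ≡ 128 (mod 145)


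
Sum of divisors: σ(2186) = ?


Divisors of 2186: 1, 2, 1093, 2186
Sum = 1 + 2 + 1093 + 2186 = 3282

σ(2186) = 3282


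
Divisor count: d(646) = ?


646 = 2^1 × 17^1 × 19^1
d(646) = (1+1) × (1+1) × (1+1) = 8

8 divisors


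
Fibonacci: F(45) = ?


Sequence: 1, 1, 2, 3, 5, 8, 13, 21, 34, 55, 89, 144, 233, 377, 610, 987, 1597, 2584, 4181, 6765, 10946, 17711, 28657, 46368, 75025, 121393, 196418, 317811, 514229, 832040, 1346269, 2178309, 3524578, 5702887, 9227465, 14930352, 24157817, 39088169, 63245986, 102334155, 165580141, 267914296, 433494437, 701408733, 1134903170
F(45) = 1134903170


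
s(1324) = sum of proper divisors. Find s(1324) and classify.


Proper divisors: 1, 2, 4, 331, 662
Sum = 1 + 2 + 4 + 331 + 662 = 1000
1000 < 1324 → deficient

s(1324) = 1000 (deficient)


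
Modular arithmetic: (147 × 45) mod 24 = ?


147 × 45 = 6615
6615 mod 24 = 15


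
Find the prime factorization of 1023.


1023 / 3 = 341
341 / 11 = 31
31 / 31 = 1
1023 = 3 × 11 × 31


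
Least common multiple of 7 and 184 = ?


GCD(7, 184) = 1
LCM = 7*184/1 = 1288/1 = 1288

LCM = 1288


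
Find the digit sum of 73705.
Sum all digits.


7 + 3 + 7 + 0 + 5 = 22


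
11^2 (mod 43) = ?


11^1 mod 43 = 11
11^2 mod 43 = 35


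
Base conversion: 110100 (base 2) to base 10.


110100 (base 2) = 52 (decimal)
52 (decimal) = 52 (base 10)


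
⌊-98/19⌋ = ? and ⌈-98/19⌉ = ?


-98/19 = -5.1579
floor = -6
ceil = -5

floor = -6, ceil = -5


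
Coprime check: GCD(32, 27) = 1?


Euclidean algorithm:
32 = 1 * 27 + 5
27 = 5 * 5 + 2
5 = 2 * 2 + 1
2 = 2 * 1 + 0
GCD(32, 27) = 1

Yes, coprime (GCD = 1)


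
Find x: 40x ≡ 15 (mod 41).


GCD(40, 41) = 1, unique solution
a^(-1) mod 41 = 40
x = 40 * 15 mod 41 = 26

x ≡ 26 (mod 41)


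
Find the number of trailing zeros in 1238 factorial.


floor(1238/5) = 247
floor(1238/25) = 49
floor(1238/125) = 9
floor(1238/625) = 1
Total = 306

306 trailing zeros


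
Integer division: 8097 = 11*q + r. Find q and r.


8097 = 11 * 736 + 1
Check: 8096 + 1 = 8097

q = 736, r = 1


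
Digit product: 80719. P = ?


8 × 0 × 7 × 1 × 9 = 0


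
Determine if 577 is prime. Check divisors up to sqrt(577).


Check divisors up to sqrt(577) = 24.0208
No divisors found.
577 is prime.

Yes, 577 is prime


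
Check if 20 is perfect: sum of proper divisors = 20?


Proper divisors of 20: 1, 2, 4, 5, 10
Sum = 1 + 2 + 4 + 5 + 10 = 22

No, 20 is not perfect (22 ≠ 20)


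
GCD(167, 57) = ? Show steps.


167 = 2 * 57 + 53
57 = 1 * 53 + 4
53 = 13 * 4 + 1
4 = 4 * 1 + 0
GCD = 1


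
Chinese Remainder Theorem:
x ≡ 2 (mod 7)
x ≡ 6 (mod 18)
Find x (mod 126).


M = 7*18 = 126
M1 = M/7 = 18, M2 = M/18 = 7
M1^(-1) mod 7 = 2, M2^(-1) mod 18 = 13
x = 2*18*2 + 6*7*13 = 618
618 mod 126 = 114
Check: 114 mod 7 = 2 ✓, 114 mod 18 = 6 ✓

x ≡ 114 (mod 126)


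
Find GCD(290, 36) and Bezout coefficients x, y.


Tabular extended Euclidean (each row: r = 290*s + 36*t):
r=290, s=1, t=0
r=36, s=0, t=1
q=8: r=2, s=1, t=-8   [290*(1) + 36*(-8) = 2]
q=18: r=0, s=-18, t=145   [290*(-18) + 36*(145) = 0]
GCD = 2; from the row with r=2: x=1, y=-8
Check: 290*(1) + 36*(-8) = 290 - 288 = 2

GCD = 2, x = 1, y = -8


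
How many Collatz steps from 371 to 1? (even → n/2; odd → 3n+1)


371 → 1114 → 557 → 1672 → 836 → 418 → 209 → 628 → 314 → 157 → 472 → 236 → 118 → 59 → 178 → 89 → 268 → 134 → 67 → 202 → 101 → 304 → 152 → 76 → 38 → 19 → 58 → 29 → 88 → 44 → 22 → 11 → 34 → 17 → 52 → 26 → 13 → 40 → 20 → 10 → 5 → 16 → 8 → 4 → 2 → 1
Total steps = 45

45 steps


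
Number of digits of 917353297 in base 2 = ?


917353297 in base 2 = 110110101011011011001101010001
Number of digits = 30

30 digits (base 2)


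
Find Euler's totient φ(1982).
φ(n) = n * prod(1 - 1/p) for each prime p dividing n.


1982 = 2 × 991
Prime factors: 2, 991
φ(1982) = 1982 × (1-1/2) × (1-1/991)
= 1982 × 1/2 × 990/991 = 990

φ(1982) = 990


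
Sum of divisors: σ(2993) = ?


Divisors of 2993: 1, 41, 73, 2993
Sum = 1 + 41 + 73 + 2993 = 3108

σ(2993) = 3108


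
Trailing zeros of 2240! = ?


floor(2240/5) = 448
floor(2240/25) = 89
floor(2240/125) = 17
floor(2240/625) = 3
Total = 557

557 trailing zeros


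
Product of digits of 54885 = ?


5 × 4 × 8 × 8 × 5 = 6400


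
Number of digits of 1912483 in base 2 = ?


1912483 in base 2 = 111010010111010100011
Number of digits = 21

21 digits (base 2)


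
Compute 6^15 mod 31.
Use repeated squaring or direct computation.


6^1 mod 31 = 6
6^2 mod 31 = 5
6^3 mod 31 = 30
6^4 mod 31 = 25
6^5 mod 31 = 26
6^6 mod 31 = 1
6^7 mod 31 = 6
6^8 mod 31 = 5
6^9 mod 31 = 30
6^10 mod 31 = 25
6^11 mod 31 = 26
6^12 mod 31 = 1
6^13 mod 31 = 6
6^14 mod 31 = 5
6^15 mod 31 = 30


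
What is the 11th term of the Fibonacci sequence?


Sequence: 1, 1, 2, 3, 5, 8, 13, 21, 34, 55, 89
F(11) = 89


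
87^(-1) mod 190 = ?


Use the extended Euclidean algorithm on (190, 87); each row r = 190*s + 87*t:
r=190, s=1, t=0
r=87, s=0, t=1
q=2: r=16, s=1, t=-2   [190*(1) + 87*(-2) = 16]
q=5: r=7, s=-5, t=11   [190*(-5) + 87*(11) = 7]
q=2: r=2, s=11, t=-24   [190*(11) + 87*(-24) = 2]
q=3: r=1, s=-38, t=83   [190*(-38) + 87*(83) = 1]
q=2: r=0, s=87, t=-190   [190*(87) + 87*(-190) = 0]
GCD = 1 with t = 83, so 87*(83) ≡ 1 (mod 190)
Inverse = 83 mod 190 = 83
Check: 87 * 83 = 7221 ≡ 1 (mod 190)

87^(-1) ≡ 83 (mod 190)


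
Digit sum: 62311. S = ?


6 + 2 + 3 + 1 + 1 = 13


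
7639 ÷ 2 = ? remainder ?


7639 = 2 * 3819 + 1
Check: 7638 + 1 = 7639

q = 3819, r = 1


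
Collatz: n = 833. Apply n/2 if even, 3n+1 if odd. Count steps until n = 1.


833 → 2500 → 1250 → 625 → 1876 → 938 → 469 → 1408 → 704 → 352 → 176 → 88 → 44 → 22 → 11 → 34 → 17 → 52 → 26 → 13 → 40 → 20 → 10 → 5 → 16 → 8 → 4 → 2 → 1
Total steps = 28

28 steps


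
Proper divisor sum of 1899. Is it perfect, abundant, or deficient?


Proper divisors: 1, 3, 9, 211, 633
Sum = 1 + 3 + 9 + 211 + 633 = 857
857 < 1899 → deficient

s(1899) = 857 (deficient)


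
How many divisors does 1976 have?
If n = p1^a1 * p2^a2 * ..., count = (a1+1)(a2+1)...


1976 = 2^3 × 13^1 × 19^1
d(1976) = (3+1) × (1+1) × (1+1) = 16

16 divisors


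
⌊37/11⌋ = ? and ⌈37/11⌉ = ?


37/11 = 3.3636
floor = 3
ceil = 4

floor = 3, ceil = 4


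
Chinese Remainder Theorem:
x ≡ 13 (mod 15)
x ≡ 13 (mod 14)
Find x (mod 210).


M = 15*14 = 210
M1 = M/15 = 14, M2 = M/14 = 15
M1^(-1) mod 15 = 14, M2^(-1) mod 14 = 1
x = 13*14*14 + 13*15*1 = 2743
2743 mod 210 = 13
Check: 13 mod 15 = 13 ✓, 13 mod 14 = 13 ✓

x ≡ 13 (mod 210)


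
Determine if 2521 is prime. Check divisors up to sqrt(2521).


Check divisors up to sqrt(2521) = 50.2096
No divisors found.
2521 is prime.

Yes, 2521 is prime


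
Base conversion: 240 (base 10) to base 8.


240 (base 10) = 240 (decimal)
240 (decimal) = 360 (base 8)


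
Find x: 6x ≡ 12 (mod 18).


GCD(6, 18) = 6 divides 12
Divide: 1x ≡ 2 (mod 3)
x ≡ 2 (mod 3)
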